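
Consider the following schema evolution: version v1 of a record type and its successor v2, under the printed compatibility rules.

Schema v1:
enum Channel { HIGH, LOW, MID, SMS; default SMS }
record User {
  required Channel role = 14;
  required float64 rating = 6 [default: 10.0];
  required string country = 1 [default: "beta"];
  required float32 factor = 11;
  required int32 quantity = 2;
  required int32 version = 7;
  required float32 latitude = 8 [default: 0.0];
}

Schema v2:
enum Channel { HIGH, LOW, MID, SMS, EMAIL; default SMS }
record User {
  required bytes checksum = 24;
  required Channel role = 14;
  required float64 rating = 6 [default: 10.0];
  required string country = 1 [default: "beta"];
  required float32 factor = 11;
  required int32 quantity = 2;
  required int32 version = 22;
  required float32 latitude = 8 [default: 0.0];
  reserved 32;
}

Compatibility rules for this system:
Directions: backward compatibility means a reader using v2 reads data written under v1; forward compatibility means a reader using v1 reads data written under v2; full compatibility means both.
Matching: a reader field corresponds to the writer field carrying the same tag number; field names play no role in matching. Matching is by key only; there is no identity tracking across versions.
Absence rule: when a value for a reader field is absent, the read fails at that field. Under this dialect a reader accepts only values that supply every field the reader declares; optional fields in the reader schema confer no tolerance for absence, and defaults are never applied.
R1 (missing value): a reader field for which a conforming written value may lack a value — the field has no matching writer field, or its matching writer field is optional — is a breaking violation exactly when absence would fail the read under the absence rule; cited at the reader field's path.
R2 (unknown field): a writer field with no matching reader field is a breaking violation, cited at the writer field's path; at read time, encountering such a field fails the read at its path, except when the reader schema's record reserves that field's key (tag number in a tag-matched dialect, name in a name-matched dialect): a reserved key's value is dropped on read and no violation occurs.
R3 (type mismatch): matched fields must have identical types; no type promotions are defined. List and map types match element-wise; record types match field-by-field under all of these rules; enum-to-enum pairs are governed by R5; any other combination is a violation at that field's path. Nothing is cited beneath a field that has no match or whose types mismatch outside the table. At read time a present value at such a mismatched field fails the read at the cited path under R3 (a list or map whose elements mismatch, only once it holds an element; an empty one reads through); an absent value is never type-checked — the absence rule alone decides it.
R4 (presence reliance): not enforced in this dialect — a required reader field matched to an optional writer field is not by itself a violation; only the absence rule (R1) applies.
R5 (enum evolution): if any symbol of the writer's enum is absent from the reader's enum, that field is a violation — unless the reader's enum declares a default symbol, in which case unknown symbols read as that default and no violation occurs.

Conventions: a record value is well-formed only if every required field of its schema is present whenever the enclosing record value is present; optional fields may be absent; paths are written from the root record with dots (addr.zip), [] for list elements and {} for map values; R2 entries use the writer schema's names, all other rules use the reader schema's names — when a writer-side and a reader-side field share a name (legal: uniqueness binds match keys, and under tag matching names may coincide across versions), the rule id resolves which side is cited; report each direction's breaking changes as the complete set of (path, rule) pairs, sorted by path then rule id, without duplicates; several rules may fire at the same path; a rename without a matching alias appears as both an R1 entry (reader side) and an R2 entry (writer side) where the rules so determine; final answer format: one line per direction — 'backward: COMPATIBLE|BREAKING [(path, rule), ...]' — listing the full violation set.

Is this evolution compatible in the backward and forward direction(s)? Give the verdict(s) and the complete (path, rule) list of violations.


arrows below run writer -> reader for User
checking backward for User: reader v2 against writer v1:
  checksum has no writer counterpart
  writer required, Channel -> Channel: reader role maps from writer role
  writer required, float64 -> float64: reader rating maps from writer rating
  writer required, string -> string: reader country maps from writer country
  writer required, float32 -> float32: reader factor maps from writer factor
  writer required, int32 -> int32: reader quantity maps from writer quantity
  version has no writer counterpart
  writer required, float32 -> float32: reader latitude maps from writer latitude
  version (writer side), unknown to reader
  breaking: (checksum, R1)
  breaking: (version, R1)
  breaking: (version, R2)
  backward on User therefore BREAKING (3)
checking forward for User: reader v1 against writer v2:
  writer required, Channel -> Channel: reader role maps from writer role
  writer required, float64 -> float64: reader rating maps from writer rating
  writer required, string -> string: reader country maps from writer country
  writer required, float32 -> float32: reader factor maps from writer factor
  writer required, int32 -> int32: reader quantity maps from writer quantity
  version has no writer counterpart
  writer required, float32 -> float32: reader latitude maps from writer latitude
  checksum (writer side), unknown to reader
  version (writer side), unknown to reader
  breaking: (checksum, R2)
  breaking: (version, R1)
  breaking: (version, R2)
  forward on User therefore BREAKING (3)

backward: BREAKING [(checksum, R1), (version, R1), (version, R2)]; forward: BREAKING [(checksum, R2), (version, R1), (version, R2)]


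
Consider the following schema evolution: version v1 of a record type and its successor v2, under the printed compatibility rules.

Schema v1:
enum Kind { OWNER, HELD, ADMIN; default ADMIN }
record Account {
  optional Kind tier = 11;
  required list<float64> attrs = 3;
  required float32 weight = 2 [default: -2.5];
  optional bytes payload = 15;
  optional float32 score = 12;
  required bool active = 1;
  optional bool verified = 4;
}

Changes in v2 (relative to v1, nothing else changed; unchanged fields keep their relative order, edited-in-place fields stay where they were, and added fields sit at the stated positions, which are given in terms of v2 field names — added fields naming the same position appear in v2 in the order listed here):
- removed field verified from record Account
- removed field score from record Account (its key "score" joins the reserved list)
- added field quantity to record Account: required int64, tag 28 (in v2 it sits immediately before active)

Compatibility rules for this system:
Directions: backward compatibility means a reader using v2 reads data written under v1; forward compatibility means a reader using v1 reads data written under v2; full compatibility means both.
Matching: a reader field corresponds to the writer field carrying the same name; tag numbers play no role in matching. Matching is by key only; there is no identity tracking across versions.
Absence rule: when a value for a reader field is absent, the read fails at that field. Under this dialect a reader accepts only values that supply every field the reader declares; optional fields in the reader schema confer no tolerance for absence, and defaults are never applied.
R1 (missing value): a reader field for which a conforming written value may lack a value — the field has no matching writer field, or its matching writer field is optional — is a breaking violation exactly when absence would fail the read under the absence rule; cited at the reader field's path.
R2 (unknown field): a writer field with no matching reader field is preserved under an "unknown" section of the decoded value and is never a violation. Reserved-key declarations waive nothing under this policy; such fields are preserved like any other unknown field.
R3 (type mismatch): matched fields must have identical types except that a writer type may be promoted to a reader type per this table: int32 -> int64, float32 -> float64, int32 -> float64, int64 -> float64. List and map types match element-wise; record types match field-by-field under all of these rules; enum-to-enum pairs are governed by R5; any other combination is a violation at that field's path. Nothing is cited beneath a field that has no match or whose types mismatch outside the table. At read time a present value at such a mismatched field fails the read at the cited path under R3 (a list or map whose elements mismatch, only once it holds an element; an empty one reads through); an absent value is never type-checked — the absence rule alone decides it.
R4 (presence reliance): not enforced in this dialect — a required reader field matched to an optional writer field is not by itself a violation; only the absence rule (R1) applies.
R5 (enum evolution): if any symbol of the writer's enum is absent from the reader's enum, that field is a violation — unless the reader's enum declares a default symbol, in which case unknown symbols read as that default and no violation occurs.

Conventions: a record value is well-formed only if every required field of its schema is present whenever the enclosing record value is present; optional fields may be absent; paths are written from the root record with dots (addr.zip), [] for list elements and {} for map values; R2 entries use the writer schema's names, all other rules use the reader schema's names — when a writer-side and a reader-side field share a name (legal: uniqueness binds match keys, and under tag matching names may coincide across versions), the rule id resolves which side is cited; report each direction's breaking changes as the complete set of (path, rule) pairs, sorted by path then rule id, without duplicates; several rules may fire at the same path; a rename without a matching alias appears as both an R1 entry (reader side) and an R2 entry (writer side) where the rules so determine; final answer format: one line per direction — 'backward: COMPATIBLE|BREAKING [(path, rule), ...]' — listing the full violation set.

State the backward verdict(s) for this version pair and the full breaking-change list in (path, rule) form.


in Account below, arrows point writer -> reader
checking backward for Account: reader v2 against writer v1:
  Kind -> Kind, writer optional: tier aligns to tier
  list<float64> -> list<float64>, writer required: attrs aligns to attrs
  float32 -> float32, writer required: weight aligns to weight
  bytes -> bytes, writer optional: payload aligns to payload
  quantity: no writer-side match
  bool -> bool, writer required: active aligns to active
  leftover writer field: score
  leftover writer field: verified
  R1 fires at payload
  R1 fires at quantity
  R1 fires at tier
  => 3 violation(s): backward is BREAKING for Account

backward: BREAKING [(payload, R1), (quantity, R1), (tier, R1)]


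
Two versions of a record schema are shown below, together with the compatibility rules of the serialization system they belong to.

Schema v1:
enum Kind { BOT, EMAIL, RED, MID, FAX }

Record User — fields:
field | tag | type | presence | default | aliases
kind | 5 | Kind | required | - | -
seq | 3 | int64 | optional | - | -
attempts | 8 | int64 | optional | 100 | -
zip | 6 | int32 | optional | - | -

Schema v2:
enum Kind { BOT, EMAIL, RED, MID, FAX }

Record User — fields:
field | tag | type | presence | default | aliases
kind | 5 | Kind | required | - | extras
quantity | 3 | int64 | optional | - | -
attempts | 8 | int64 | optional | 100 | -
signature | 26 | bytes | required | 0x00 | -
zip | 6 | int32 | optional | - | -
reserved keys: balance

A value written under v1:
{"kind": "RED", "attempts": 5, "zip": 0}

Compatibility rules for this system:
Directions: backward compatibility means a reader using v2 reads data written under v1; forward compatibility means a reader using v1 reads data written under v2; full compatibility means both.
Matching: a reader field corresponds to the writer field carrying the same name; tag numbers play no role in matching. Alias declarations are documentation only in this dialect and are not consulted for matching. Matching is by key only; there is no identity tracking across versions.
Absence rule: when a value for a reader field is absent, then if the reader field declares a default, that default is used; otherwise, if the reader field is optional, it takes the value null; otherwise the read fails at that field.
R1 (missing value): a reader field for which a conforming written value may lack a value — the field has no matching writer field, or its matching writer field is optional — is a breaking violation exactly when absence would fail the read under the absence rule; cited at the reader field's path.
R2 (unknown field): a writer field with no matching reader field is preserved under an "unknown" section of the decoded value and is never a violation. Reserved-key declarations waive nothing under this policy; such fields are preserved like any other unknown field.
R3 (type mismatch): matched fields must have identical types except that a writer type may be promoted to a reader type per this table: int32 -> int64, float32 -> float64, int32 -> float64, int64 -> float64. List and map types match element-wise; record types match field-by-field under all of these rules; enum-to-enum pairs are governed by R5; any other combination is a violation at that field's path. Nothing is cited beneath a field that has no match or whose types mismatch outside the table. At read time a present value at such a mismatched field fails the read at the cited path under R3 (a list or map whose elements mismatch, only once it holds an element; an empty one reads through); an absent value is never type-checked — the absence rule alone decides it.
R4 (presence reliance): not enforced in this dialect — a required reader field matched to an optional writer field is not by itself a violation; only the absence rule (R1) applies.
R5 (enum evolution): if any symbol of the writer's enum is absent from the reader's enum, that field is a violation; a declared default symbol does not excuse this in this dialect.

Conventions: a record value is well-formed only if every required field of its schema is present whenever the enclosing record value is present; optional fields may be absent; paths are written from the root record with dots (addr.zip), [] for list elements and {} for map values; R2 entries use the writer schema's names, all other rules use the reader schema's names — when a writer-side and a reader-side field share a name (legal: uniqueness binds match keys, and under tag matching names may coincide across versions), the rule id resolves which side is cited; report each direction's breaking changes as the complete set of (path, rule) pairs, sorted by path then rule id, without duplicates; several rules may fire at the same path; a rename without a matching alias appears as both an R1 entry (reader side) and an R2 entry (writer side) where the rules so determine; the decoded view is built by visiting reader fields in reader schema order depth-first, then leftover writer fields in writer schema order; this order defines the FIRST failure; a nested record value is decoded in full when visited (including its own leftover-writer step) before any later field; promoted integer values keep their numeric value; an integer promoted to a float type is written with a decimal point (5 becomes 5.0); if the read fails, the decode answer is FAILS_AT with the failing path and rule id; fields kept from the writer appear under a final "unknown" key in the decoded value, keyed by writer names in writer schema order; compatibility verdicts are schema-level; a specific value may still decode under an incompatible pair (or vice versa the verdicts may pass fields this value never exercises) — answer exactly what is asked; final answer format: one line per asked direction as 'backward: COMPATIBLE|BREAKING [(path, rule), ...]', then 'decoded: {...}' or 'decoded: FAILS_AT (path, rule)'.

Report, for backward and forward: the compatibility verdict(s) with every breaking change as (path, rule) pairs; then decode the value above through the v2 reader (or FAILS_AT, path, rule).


the writer's type comes first in each User pair
backward pass over User, reader schema v2, writer schema v1:
  kind: paired with writer kind (Kind -> Kind; writer required)
  quantity: no writer-side match
  attempts: paired with writer attempts (int64 -> int64; writer optional)
  signature: no writer-side match
  zip: paired with writer zip (int32 -> int32; writer optional)
  writer field seq has no reader counterpart
  => backward verdict for User: COMPATIBLE, no violations
forward pass over User, reader schema v1, writer schema v2:
  kind: paired with writer kind (Kind -> Kind; writer required)
  seq: no writer-side match
  attempts: paired with writer attempts (int64 -> int64; writer optional)
  zip: paired with writer zip (int32 -> int32; writer optional)
  writer field quantity has no reader counterpart
  writer field signature has no reader counterpart
  => forward verdict for User: COMPATIBLE, no violations
migrating the User value to v2:
  kind := "RED"
  quantity := null (absent, optional -> null)
  attempts := 5
  signature := 0x00 (absent -> default)
  zip := 0
  => decoded: {"kind": "RED", "quantity": null, "attempts": 5, "signature": 0x00, "zip": 0}

backward: COMPATIBLE []; forward: COMPATIBLE []; decoded: {"kind": "RED", "quantity": null, "attempts": 5, "signature": 0x00, "zip": 0}


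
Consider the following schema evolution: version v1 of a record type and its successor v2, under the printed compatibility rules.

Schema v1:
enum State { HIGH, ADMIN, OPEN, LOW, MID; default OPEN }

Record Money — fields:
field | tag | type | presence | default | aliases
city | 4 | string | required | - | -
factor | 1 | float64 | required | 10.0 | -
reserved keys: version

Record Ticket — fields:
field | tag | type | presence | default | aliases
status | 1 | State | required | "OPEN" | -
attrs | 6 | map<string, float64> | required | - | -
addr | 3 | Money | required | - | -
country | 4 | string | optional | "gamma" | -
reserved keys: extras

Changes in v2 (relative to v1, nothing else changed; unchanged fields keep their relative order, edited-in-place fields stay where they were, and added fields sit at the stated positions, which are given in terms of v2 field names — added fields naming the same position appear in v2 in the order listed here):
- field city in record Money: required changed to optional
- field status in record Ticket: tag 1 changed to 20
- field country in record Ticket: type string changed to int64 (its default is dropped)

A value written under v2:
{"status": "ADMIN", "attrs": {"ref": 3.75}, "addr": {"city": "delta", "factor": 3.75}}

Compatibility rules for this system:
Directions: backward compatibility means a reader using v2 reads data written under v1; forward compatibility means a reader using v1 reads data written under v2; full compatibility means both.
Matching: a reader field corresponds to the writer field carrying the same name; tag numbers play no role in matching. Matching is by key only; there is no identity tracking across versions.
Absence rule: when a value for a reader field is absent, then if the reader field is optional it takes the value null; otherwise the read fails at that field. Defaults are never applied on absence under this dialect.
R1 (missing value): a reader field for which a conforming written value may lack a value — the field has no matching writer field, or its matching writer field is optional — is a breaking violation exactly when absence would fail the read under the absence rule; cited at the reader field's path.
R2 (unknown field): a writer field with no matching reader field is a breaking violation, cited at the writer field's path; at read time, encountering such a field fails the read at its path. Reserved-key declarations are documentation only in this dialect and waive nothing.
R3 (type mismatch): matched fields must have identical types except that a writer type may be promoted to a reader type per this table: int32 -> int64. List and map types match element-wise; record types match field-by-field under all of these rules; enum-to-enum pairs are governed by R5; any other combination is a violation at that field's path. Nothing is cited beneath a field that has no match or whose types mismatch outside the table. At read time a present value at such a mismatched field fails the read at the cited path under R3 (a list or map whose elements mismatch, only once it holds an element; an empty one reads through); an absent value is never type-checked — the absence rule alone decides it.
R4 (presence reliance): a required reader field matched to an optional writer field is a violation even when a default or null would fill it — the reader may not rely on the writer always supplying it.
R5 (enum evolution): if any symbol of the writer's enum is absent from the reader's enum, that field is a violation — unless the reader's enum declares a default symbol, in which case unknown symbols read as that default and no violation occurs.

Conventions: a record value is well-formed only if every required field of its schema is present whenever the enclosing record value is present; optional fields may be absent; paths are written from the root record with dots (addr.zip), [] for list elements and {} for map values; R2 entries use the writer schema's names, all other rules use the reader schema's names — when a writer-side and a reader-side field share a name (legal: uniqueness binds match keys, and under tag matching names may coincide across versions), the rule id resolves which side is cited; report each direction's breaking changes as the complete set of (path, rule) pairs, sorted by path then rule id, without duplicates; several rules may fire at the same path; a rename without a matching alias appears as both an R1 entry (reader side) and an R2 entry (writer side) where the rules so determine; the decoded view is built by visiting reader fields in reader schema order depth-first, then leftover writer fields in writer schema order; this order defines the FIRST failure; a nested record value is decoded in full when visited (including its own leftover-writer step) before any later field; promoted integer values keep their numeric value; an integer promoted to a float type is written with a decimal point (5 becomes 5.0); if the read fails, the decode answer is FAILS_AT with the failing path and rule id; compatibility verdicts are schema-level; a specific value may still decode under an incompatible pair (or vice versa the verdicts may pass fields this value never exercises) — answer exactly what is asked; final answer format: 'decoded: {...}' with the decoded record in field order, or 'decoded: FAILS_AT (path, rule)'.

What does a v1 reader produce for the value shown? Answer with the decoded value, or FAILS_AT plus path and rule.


the writer's type comes first in each Ticket pair
decode (reader v1):
  status := "ADMIN"
  attrs := {"ref": 3.75}
  addr.city := "delta"
  addr.factor := 3.75
  country := null (not supplied -> null)
  => decoded: {"status": "ADMIN", "attrs": {"ref": 3.75}, "addr": {"city": "delta", "factor": 3.75}, "country": null}
ruling out the remaining Ticket differences:
  field city in record Money: required changed to optional -> matters for Ticket compatibility verdicts, not for this value's decode
  field status in record Ticket: tag 1 changed to 20 -> triggers nothing under the printed rules; the Ticket answer is the same either way
  field country in record Ticket: type string changed to int64 (its default is dropped) -> matters for Ticket compatibility verdicts, not for this value's decode

decoded: {"status": "ADMIN", "attrs": {"ref": 3.75}, "addr": {"city": "delta", "factor": 3.75}, "country": null}


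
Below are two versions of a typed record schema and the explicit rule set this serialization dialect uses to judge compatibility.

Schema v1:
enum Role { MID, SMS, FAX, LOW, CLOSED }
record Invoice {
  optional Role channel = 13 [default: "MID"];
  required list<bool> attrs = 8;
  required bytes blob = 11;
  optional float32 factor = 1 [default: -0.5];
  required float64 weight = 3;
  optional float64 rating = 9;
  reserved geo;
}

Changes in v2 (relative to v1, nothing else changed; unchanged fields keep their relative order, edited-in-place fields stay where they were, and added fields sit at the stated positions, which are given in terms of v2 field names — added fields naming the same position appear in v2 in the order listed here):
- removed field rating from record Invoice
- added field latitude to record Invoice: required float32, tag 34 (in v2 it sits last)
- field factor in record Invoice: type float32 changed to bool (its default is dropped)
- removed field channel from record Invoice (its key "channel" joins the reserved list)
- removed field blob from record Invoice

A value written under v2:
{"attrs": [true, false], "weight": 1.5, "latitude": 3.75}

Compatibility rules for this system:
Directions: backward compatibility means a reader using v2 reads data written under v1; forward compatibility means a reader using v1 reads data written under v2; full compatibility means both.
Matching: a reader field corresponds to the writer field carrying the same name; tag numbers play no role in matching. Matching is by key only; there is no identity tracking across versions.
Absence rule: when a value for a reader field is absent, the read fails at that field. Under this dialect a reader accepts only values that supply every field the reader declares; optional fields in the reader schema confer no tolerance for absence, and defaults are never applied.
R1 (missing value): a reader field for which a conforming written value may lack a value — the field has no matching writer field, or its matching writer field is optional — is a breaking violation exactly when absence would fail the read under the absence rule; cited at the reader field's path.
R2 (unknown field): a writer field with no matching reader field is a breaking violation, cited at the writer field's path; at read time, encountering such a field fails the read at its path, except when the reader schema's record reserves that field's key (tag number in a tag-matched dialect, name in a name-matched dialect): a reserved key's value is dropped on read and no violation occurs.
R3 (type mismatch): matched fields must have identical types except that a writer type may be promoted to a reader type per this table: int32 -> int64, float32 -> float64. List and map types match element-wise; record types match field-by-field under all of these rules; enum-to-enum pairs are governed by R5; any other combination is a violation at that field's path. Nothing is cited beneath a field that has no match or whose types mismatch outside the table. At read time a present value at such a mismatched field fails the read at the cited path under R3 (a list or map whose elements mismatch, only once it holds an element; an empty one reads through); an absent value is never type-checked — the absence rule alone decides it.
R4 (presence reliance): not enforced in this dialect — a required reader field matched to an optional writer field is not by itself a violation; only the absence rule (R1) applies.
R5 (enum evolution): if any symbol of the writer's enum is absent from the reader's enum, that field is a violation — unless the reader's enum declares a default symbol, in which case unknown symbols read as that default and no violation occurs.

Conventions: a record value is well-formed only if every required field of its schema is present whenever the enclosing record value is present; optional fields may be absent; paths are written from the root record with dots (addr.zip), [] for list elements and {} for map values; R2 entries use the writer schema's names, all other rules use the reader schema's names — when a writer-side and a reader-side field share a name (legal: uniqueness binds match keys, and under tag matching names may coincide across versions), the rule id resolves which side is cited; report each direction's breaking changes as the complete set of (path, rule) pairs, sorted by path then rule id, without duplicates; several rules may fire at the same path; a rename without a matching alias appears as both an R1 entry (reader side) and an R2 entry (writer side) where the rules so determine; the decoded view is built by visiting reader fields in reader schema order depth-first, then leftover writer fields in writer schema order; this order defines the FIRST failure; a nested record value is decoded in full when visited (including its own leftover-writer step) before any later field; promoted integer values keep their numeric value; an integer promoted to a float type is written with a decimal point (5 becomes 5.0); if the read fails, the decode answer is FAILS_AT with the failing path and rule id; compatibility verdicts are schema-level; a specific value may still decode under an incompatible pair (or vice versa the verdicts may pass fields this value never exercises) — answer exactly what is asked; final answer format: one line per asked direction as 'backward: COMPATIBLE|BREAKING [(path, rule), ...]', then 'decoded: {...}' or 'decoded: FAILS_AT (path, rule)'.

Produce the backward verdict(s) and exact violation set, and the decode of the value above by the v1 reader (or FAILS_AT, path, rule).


each type pair in Invoice: writer, then reader
backward analysis of Invoice with v2 as reader and v1 as writer:
  list<bool> -> list<bool>, writer required: attrs aligns to attrs
  float32 -> bool, writer optional: factor aligns to factor
  float64 -> float64, writer required: weight aligns to weight
  latitude: no writer match
  leftover writer field: channel
  leftover writer field: blob
  leftover writer field: rating
  breaking: (blob, R2)
  breaking: (factor, R1)
  breaking: (factor, R3)
  breaking: (latitude, R1)
  breaking: (rating, R2)
  => 5 violation(s): backward is BREAKING for Invoice
decode (reader v1):
  read fails at channel under R1 (no fill)
  => FAILS_AT (channel, R1)

backward: BREAKING [(blob, R2), (factor, R1), (factor, R3), (latitude, R1), (rating, R2)]; decoded: FAILS_AT (channel, R1)


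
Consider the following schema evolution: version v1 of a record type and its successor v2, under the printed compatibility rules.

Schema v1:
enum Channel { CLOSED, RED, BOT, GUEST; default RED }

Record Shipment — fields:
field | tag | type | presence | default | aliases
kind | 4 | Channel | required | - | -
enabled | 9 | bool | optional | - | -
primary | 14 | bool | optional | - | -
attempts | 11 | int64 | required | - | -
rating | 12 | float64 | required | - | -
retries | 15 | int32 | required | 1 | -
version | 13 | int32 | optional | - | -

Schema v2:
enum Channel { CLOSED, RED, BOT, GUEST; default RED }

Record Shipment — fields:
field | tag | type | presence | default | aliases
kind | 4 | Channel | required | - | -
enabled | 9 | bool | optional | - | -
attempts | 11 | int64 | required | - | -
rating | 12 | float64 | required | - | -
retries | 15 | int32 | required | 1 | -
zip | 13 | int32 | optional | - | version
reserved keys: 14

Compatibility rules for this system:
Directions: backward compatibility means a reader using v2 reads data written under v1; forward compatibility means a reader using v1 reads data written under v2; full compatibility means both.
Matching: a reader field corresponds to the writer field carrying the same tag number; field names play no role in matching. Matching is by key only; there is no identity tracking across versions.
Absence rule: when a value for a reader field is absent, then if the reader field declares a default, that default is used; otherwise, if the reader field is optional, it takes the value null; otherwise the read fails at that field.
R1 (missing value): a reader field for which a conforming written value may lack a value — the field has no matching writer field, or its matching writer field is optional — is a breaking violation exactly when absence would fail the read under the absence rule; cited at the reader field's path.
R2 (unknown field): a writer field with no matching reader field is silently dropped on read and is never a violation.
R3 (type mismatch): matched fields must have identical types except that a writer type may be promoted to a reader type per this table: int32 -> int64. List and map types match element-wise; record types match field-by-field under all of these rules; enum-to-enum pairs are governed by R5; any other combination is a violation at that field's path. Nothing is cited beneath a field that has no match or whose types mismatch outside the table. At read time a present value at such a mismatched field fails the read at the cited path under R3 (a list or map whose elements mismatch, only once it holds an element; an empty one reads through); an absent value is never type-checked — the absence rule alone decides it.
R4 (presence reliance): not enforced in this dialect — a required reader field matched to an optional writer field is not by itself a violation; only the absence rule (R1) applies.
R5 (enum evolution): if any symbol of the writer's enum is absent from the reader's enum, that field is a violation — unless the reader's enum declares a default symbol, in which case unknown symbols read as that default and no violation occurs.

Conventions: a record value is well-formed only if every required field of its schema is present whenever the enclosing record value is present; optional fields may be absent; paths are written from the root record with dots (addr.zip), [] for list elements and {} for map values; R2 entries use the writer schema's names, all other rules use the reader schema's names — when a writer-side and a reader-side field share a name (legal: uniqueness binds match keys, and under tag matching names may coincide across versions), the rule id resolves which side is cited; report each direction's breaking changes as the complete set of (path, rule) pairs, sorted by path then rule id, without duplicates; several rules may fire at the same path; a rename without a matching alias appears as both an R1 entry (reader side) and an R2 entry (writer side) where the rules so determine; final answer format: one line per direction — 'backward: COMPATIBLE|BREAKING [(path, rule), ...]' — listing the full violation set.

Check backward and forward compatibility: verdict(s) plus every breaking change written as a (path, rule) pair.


arrows below run writer -> reader for Shipment
checking backward for Shipment: reader v2 against writer v1:
  kind <- kind (Channel -> Channel, writer required)
  enabled <- enabled (bool -> bool, writer optional)
  attempts <- attempts (int64 -> int64, writer required)
  rating <- rating (float64 -> float64, writer required)
  retries <- retries (int32 -> int32, writer required)
  zip <- version (int32 -> int32, writer optional)
  writer field primary has no reader counterpart
  => no violations; backward on Shipment: COMPATIBLE
checking forward for Shipment: reader v1 against writer v2:
  kind <- kind (Channel -> Channel, writer required)
  enabled <- enabled (bool -> bool, writer optional)
  primary has no writer counterpart
  attempts <- attempts (int64 -> int64, writer required)
  rating <- rating (float64 -> float64, writer required)
  retries <- retries (int32 -> int32, writer required)
  version <- zip (int32 -> int32, writer optional)
  => no violations; forward on Shipment: COMPATIBLE

backward: COMPATIBLE []; forward: COMPATIBLE []


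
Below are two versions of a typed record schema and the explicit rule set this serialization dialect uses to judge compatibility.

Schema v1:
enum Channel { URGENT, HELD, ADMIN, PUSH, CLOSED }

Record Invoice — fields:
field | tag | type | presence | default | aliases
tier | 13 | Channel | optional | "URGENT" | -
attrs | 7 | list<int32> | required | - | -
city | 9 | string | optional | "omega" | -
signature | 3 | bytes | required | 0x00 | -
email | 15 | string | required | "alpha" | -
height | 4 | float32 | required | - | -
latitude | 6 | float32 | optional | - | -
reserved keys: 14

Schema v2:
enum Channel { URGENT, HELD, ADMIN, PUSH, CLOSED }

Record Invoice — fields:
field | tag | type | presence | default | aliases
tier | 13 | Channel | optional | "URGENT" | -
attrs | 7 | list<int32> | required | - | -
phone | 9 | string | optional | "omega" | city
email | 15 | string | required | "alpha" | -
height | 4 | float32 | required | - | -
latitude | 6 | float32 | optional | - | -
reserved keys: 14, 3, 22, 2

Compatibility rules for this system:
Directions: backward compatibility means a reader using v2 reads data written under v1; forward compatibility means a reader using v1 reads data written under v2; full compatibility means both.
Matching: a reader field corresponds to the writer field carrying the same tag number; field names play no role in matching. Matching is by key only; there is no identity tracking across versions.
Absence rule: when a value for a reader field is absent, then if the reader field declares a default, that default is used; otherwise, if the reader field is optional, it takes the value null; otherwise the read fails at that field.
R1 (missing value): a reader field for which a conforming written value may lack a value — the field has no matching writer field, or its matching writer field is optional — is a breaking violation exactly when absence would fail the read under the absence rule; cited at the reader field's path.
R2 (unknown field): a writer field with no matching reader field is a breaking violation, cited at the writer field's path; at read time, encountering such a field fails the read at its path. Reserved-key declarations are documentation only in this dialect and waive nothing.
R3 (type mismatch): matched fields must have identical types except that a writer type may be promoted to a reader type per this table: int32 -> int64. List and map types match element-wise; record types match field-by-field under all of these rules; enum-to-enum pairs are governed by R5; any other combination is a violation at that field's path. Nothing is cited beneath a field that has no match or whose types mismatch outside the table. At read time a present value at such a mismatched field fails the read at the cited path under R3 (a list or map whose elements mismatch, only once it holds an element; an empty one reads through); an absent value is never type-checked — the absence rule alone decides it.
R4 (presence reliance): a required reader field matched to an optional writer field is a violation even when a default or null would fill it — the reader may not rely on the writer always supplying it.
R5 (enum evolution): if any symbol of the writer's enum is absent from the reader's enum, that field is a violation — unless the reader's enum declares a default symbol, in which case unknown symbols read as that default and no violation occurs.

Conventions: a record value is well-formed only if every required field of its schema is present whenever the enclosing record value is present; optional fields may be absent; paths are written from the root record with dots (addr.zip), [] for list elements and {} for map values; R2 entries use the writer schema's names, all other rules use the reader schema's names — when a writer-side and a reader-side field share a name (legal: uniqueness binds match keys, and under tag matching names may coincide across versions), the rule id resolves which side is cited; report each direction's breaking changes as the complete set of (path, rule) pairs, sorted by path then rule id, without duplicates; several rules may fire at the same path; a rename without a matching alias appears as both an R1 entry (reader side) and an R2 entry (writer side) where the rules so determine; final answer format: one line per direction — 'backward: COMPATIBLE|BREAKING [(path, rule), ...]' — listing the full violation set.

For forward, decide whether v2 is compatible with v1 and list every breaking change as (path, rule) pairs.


forward: COMPATIBLE []

the writer's type comes first in each Invoice pair
forward for Invoice (reader v1, writer v2):
  writer optional, Channel -> Channel: reader tier maps from writer tier
  writer required, list<int32> -> list<int32>: reader attrs maps from writer attrs
  writer optional, string -> string: reader city maps from writer phone
  signature has no writer counterpart
  writer required, string -> string: reader email maps from writer email
  writer required, float32 -> float32: reader height maps from writer height
  writer optional, float32 -> float32: reader latitude maps from writer latitude
  => no violations; forward on Invoice: COMPATIBLE
diffs on Invoice not affecting the asked answer:
  renamed field city to phone in record Invoice (alias city declared on the renamed field) -> no rule fires on it in Invoice's dialect; the asked verdict holds
  removed field signature from record Invoice (its key 3 joins the reserved list) -> its effect on Invoice is confined to the backward direction, not asked
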